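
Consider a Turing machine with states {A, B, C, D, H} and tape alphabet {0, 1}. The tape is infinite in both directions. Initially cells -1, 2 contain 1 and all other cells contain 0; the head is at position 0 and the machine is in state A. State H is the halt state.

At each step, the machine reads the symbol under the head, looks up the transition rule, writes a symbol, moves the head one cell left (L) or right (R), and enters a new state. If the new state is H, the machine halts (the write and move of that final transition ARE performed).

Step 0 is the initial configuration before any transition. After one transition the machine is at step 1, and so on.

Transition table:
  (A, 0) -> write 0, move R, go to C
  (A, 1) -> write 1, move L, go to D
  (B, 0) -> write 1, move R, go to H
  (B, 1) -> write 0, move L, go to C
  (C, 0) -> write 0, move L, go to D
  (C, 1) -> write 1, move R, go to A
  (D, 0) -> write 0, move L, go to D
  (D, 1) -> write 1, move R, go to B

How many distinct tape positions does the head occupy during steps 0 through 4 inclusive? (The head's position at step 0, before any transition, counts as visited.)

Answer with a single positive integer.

Step 1: in state A at pos 0, read 0 -> (A,0)->write 0,move R,goto C. Now: state=C, head=1, tape[-2..3]=010010 (head:    ^)
Step 2: in state C at pos 1, read 0 -> (C,0)->write 0,move L,goto D. Now: state=D, head=0, tape[-2..3]=010010 (head:   ^)
Step 3: in state D at pos 0, read 0 -> (D,0)->write 0,move L,goto D. Now: state=D, head=-1, tape[-2..3]=010010 (head:  ^)
Step 4: in state D at pos -1, read 1 -> (D,1)->write 1,move R,goto B. Now: state=B, head=0, tape[-2..3]=010010 (head:   ^)
Head positions at steps 0..4: starting at 0, distinct positions visited = {-1, 0, 1} -> 3 position(s)

Answer: 3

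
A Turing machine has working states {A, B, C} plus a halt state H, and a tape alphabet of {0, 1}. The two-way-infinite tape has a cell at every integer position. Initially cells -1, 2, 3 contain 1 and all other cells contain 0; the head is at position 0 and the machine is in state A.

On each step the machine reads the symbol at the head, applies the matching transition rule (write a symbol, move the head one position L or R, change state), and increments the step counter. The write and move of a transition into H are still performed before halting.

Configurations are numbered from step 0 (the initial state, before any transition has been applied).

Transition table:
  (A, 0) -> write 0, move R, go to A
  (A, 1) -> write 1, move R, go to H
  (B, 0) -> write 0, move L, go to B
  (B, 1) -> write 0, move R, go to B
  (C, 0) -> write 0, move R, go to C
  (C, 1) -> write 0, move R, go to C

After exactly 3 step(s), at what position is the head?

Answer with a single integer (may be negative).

Step 1: in state A at pos 0, read 0 -> (A,0)->write 0,move R,goto A. Now: state=A, head=1, tape[-2..4]=0100110 (head:    ^)
Step 2: in state A at pos 1, read 0 -> (A,0)->write 0,move R,goto A. Now: state=A, head=2, tape[-2..4]=0100110 (head:     ^)
Step 3: in state A at pos 2, read 1 -> (A,1)->write 1,move R,goto H. Now: state=H, head=3, tape[-2..4]=0100110 (head:      ^)

Answer: 3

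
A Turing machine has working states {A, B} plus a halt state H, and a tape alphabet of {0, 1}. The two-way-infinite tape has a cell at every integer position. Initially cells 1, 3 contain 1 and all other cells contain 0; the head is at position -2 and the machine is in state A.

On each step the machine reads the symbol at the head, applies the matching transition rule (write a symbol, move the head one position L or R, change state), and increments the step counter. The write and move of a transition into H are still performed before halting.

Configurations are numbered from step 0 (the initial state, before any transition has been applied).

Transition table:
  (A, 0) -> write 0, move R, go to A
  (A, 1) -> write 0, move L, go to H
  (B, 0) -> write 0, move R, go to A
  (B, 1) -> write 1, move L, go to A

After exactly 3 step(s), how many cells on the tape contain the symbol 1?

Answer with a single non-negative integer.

Answer: 2

Derivation:
Step 1: in state A at pos -2, read 0 -> (A,0)->write 0,move R,goto A. Now: state=A, head=-1, tape[-3..4]=00001010 (head:   ^)
Step 2: in state A at pos -1, read 0 -> (A,0)->write 0,move R,goto A. Now: state=A, head=0, tape[-3..4]=00001010 (head:    ^)
Step 3: in state A at pos 0, read 0 -> (A,0)->write 0,move R,goto A. Now: state=A, head=1, tape[-3..4]=00001010 (head:     ^)
Cells containing 1 after step 3: {1, 3} -> 2 cell(s)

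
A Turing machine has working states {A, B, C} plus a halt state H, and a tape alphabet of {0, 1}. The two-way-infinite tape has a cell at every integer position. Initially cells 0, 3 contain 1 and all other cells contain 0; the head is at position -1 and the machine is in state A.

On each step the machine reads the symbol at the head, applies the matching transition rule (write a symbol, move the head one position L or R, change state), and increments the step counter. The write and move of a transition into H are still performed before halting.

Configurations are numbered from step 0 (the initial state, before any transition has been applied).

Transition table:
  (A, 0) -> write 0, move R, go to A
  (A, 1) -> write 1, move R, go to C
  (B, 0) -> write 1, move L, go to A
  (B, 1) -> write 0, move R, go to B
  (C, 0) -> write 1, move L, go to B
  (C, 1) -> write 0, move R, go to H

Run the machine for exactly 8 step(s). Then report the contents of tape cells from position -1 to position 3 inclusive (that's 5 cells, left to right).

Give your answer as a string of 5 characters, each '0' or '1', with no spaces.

Step 1: in state A at pos -1, read 0 -> (A,0)->write 0,move R,goto A. Now: state=A, head=0, tape[-2..4]=0010010 (head:   ^)
Step 2: in state A at pos 0, read 1 -> (A,1)->write 1,move R,goto C. Now: state=C, head=1, tape[-2..4]=0010010 (head:    ^)
Step 3: in state C at pos 1, read 0 -> (C,0)->write 1,move L,goto B. Now: state=B, head=0, tape[-2..4]=0011010 (head:   ^)
Step 4: in state B at pos 0, read 1 -> (B,1)->write 0,move R,goto B. Now: state=B, head=1, tape[-2..4]=0001010 (head:    ^)
Step 5: in state B at pos 1, read 1 -> (B,1)->write 0,move R,goto B. Now: state=B, head=2, tape[-2..4]=0000010 (head:     ^)
Step 6: in state B at pos 2, read 0 -> (B,0)->write 1,move L,goto A. Now: state=A, head=1, tape[-2..4]=0000110 (head:    ^)
Step 7: in state A at pos 1, read 0 -> (A,0)->write 0,move R,goto A. Now: state=A, head=2, tape[-2..4]=0000110 (head:     ^)
Step 8: in state A at pos 2, read 1 -> (A,1)->write 1,move R,goto C. Now: state=C, head=3, tape[-2..4]=0000110 (head:      ^)

Answer: 00011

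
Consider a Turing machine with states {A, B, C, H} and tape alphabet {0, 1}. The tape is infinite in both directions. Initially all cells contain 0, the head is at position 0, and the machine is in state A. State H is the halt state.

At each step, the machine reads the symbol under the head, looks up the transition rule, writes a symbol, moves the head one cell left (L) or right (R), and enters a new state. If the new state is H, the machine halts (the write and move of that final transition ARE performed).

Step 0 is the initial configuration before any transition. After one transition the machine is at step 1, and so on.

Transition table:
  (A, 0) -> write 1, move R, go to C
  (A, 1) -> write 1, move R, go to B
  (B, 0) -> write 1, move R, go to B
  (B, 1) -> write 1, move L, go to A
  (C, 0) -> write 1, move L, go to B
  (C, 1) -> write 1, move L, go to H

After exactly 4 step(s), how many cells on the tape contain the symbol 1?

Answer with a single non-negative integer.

Answer: 3

Derivation:
Step 1: in state A at pos 0, read 0 -> (A,0)->write 1,move R,goto C. Now: state=C, head=1, tape[-1..2]=0100 (head:   ^)
Step 2: in state C at pos 1, read 0 -> (C,0)->write 1,move L,goto B. Now: state=B, head=0, tape[-1..2]=0110 (head:  ^)
Step 3: in state B at pos 0, read 1 -> (B,1)->write 1,move L,goto A. Now: state=A, head=-1, tape[-2..2]=00110 (head:  ^)
Step 4: in state A at pos -1, read 0 -> (A,0)->write 1,move R,goto C. Now: state=C, head=0, tape[-2..2]=01110 (head:   ^)
Cells containing 1 after step 4: {-1, 0, 1} -> 3 cell(s)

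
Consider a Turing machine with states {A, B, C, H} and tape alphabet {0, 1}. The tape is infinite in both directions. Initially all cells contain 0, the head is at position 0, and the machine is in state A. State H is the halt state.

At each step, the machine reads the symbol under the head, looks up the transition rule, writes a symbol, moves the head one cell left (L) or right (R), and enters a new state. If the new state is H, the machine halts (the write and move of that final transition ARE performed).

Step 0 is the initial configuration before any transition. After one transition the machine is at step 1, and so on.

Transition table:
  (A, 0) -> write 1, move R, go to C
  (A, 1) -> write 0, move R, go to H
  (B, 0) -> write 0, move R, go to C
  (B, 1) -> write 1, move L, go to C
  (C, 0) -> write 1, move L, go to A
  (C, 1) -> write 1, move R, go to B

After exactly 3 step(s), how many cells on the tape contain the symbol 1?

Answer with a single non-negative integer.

Step 1: in state A at pos 0, read 0 -> (A,0)->write 1,move R,goto C. Now: state=C, head=1, tape[-1..2]=0100 (head:   ^)
Step 2: in state C at pos 1, read 0 -> (C,0)->write 1,move L,goto A. Now: state=A, head=0, tape[-1..2]=0110 (head:  ^)
Step 3: in state A at pos 0, read 1 -> (A,1)->write 0,move R,goto H. Now: state=H, head=1, tape[-1..2]=0010 (head:   ^)
Cells containing 1 after step 3: {1} -> 1 cell(s)

Answer: 1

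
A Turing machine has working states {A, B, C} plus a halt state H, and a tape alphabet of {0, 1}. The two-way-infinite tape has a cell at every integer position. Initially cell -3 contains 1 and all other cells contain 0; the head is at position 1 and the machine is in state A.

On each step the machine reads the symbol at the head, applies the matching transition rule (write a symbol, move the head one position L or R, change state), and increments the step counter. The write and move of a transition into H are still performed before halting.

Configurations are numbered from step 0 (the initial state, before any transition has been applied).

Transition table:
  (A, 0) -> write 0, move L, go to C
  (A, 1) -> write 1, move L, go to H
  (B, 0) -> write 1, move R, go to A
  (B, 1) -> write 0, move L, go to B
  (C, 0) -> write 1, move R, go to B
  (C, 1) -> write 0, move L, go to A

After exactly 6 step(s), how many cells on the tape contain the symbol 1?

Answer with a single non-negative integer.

Step 1: in state A at pos 1, read 0 -> (A,0)->write 0,move L,goto C. Now: state=C, head=0, tape[-4..2]=0100000 (head:     ^)
Step 2: in state C at pos 0, read 0 -> (C,0)->write 1,move R,goto B. Now: state=B, head=1, tape[-4..2]=0100100 (head:      ^)
Step 3: in state B at pos 1, read 0 -> (B,0)->write 1,move R,goto A. Now: state=A, head=2, tape[-4..3]=01001100 (head:       ^)
Step 4: in state A at pos 2, read 0 -> (A,0)->write 0,move L,goto C. Now: state=C, head=1, tape[-4..3]=01001100 (head:      ^)
Step 5: in state C at pos 1, read 1 -> (C,1)->write 0,move L,goto A. Now: state=A, head=0, tape[-4..3]=01001000 (head:     ^)
Step 6: in state A at pos 0, read 1 -> (A,1)->write 1,move L,goto H. Now: state=H, head=-1, tape[-4..3]=01001000 (head:    ^)
Cells containing 1 after step 6: {-3, 0} -> 2 cell(s)

Answer: 2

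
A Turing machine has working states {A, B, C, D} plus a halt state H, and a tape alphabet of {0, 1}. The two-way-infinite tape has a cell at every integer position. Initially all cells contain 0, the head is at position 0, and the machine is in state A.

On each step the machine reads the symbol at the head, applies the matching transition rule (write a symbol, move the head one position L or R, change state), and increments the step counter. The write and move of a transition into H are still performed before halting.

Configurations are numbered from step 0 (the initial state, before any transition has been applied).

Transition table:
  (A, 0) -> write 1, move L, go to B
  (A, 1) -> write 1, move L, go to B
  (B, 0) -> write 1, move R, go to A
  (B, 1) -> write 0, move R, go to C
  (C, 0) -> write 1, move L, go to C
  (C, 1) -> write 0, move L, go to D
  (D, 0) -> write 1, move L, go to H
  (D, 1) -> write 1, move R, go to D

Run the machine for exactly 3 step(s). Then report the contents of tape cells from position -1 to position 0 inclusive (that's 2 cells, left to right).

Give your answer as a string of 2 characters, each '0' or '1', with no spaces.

Step 1: in state A at pos 0, read 0 -> (A,0)->write 1,move L,goto B. Now: state=B, head=-1, tape[-2..1]=0010 (head:  ^)
Step 2: in state B at pos -1, read 0 -> (B,0)->write 1,move R,goto A. Now: state=A, head=0, tape[-2..1]=0110 (head:   ^)
Step 3: in state A at pos 0, read 1 -> (A,1)->write 1,move L,goto B. Now: state=B, head=-1, tape[-2..1]=0110 (head:  ^)

Answer: 11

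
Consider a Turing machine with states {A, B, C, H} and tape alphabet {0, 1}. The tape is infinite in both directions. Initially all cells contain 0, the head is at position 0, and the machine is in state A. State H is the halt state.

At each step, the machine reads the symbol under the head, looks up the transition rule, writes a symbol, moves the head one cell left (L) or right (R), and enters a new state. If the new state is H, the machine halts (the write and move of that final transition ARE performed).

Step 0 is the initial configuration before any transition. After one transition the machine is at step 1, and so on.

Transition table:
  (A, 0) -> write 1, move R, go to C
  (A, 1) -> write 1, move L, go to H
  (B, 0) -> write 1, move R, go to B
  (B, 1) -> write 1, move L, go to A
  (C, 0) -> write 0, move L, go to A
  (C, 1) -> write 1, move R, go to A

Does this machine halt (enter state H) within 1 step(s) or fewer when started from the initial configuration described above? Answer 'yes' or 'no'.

Step 1: in state A at pos 0, read 0 -> (A,0)->write 1,move R,goto C. Now: state=C, head=1, tape[-1..2]=0100 (head:   ^)
After 1 step(s): state = C (not H) -> not halted within 1 -> no

Answer: no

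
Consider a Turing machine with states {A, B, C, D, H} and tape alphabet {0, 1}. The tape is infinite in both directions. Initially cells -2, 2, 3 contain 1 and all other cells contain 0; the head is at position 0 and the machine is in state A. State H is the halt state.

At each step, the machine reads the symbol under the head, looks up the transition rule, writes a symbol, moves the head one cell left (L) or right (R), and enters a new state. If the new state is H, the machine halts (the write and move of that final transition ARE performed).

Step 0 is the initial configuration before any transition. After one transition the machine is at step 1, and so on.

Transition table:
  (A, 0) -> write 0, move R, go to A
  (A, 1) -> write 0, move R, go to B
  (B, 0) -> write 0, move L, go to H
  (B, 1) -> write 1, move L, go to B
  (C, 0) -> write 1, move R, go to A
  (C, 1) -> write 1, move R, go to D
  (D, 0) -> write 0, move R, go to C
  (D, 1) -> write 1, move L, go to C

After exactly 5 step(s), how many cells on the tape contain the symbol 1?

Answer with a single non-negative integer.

Step 1: in state A at pos 0, read 0 -> (A,0)->write 0,move R,goto A. Now: state=A, head=1, tape[-3..4]=01000110 (head:     ^)
Step 2: in state A at pos 1, read 0 -> (A,0)->write 0,move R,goto A. Now: state=A, head=2, tape[-3..4]=01000110 (head:      ^)
Step 3: in state A at pos 2, read 1 -> (A,1)->write 0,move R,goto B. Now: state=B, head=3, tape[-3..4]=01000010 (head:       ^)
Step 4: in state B at pos 3, read 1 -> (B,1)->write 1,move L,goto B. Now: state=B, head=2, tape[-3..4]=01000010 (head:      ^)
Step 5: in state B at pos 2, read 0 -> (B,0)->write 0,move L,goto H. Now: state=H, head=1, tape[-3..4]=01000010 (head:     ^)
Cells containing 1 after step 5: {-2, 3} -> 2 cell(s)

Answer: 2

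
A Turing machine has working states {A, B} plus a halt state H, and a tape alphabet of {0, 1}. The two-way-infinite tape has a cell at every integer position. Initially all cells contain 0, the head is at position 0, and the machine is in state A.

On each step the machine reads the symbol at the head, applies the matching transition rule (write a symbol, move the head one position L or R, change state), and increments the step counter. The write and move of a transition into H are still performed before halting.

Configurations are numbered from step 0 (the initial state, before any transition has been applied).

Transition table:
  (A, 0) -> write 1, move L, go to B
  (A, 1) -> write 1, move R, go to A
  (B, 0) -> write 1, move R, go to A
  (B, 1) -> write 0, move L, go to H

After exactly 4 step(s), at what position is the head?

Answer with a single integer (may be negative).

Answer: 0

Derivation:
Step 1: in state A at pos 0, read 0 -> (A,0)->write 1,move L,goto B. Now: state=B, head=-1, tape[-2..1]=0010 (head:  ^)
Step 2: in state B at pos -1, read 0 -> (B,0)->write 1,move R,goto A. Now: state=A, head=0, tape[-2..1]=0110 (head:   ^)
Step 3: in state A at pos 0, read 1 -> (A,1)->write 1,move R,goto A. Now: state=A, head=1, tape[-2..2]=01100 (head:    ^)
Step 4: in state A at pos 1, read 0 -> (A,0)->write 1,move L,goto B. Now: state=B, head=0, tape[-2..2]=01110 (head:   ^)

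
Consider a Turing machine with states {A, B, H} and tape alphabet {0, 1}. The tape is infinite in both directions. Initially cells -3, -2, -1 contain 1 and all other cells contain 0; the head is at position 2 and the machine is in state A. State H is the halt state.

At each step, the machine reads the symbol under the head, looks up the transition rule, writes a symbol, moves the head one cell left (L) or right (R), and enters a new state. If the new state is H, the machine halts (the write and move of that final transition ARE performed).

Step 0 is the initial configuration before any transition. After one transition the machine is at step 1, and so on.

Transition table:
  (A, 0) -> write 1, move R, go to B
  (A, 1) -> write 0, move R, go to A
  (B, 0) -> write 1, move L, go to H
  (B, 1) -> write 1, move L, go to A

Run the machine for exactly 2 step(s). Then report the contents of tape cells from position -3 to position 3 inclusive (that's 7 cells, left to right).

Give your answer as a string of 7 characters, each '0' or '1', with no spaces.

Step 1: in state A at pos 2, read 0 -> (A,0)->write 1,move R,goto B. Now: state=B, head=3, tape[-4..4]=011100100 (head:        ^)
Step 2: in state B at pos 3, read 0 -> (B,0)->write 1,move L,goto H. Now: state=H, head=2, tape[-4..4]=011100110 (head:       ^)

Answer: 1110011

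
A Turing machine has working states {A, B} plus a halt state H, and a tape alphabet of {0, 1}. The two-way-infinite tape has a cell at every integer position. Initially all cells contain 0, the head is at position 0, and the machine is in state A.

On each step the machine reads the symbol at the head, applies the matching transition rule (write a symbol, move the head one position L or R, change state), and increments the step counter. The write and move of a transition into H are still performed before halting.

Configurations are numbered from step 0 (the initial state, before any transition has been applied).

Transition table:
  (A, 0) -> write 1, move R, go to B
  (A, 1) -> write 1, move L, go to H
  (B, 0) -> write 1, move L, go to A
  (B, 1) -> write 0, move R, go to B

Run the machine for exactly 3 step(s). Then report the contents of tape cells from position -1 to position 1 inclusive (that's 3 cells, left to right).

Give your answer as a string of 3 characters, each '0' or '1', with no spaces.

Answer: 011

Derivation:
Step 1: in state A at pos 0, read 0 -> (A,0)->write 1,move R,goto B. Now: state=B, head=1, tape[-1..2]=0100 (head:   ^)
Step 2: in state B at pos 1, read 0 -> (B,0)->write 1,move L,goto A. Now: state=A, head=0, tape[-1..2]=0110 (head:  ^)
Step 3: in state A at pos 0, read 1 -> (A,1)->write 1,move L,goto H. Now: state=H, head=-1, tape[-2..2]=00110 (head:  ^)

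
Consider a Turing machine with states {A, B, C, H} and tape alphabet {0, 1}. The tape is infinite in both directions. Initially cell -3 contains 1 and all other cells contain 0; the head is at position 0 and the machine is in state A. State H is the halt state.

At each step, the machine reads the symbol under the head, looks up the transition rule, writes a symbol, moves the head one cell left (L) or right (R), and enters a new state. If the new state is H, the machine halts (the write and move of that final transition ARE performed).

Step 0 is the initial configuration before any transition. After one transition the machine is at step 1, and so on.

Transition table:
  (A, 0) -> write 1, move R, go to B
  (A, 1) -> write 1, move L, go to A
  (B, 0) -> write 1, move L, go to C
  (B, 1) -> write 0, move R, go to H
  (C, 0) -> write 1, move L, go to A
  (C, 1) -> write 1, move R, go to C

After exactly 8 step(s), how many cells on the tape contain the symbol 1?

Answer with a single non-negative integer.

Step 1: in state A at pos 0, read 0 -> (A,0)->write 1,move R,goto B. Now: state=B, head=1, tape[-4..2]=0100100 (head:      ^)
Step 2: in state B at pos 1, read 0 -> (B,0)->write 1,move L,goto C. Now: state=C, head=0, tape[-4..2]=0100110 (head:     ^)
Step 3: in state C at pos 0, read 1 -> (C,1)->write 1,move R,goto C. Now: state=C, head=1, tape[-4..2]=0100110 (head:      ^)
Step 4: in state C at pos 1, read 1 -> (C,1)->write 1,move R,goto C. Now: state=C, head=2, tape[-4..3]=01001100 (head:       ^)
Step 5: in state C at pos 2, read 0 -> (C,0)->write 1,move L,goto A. Now: state=A, head=1, tape[-4..3]=01001110 (head:      ^)
Step 6: in state A at pos 1, read 1 -> (A,1)->write 1,move L,goto A. Now: state=A, head=0, tape[-4..3]=01001110 (head:     ^)
Step 7: in state A at pos 0, read 1 -> (A,1)->write 1,move L,goto A. Now: state=A, head=-1, tape[-4..3]=01001110 (head:    ^)
Step 8: in state A at pos -1, read 0 -> (A,0)->write 1,move R,goto B. Now: state=B, head=0, tape[-4..3]=01011110 (head:     ^)
Cells containing 1 after step 8: {-3, -1, 0, 1, 2} -> 5 cell(s)

Answer: 5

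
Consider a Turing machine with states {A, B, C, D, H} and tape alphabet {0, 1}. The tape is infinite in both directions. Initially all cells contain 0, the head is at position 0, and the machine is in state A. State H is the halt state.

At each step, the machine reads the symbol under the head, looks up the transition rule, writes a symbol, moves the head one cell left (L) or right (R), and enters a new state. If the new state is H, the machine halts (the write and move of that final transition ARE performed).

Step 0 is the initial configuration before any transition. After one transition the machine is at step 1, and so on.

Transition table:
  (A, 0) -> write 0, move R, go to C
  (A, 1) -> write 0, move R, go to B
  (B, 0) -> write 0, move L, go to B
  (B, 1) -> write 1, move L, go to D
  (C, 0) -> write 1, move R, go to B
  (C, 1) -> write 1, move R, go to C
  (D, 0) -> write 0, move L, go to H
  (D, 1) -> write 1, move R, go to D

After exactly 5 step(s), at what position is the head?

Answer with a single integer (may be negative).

Step 1: in state A at pos 0, read 0 -> (A,0)->write 0,move R,goto C. Now: state=C, head=1, tape[-1..2]=0000 (head:   ^)
Step 2: in state C at pos 1, read 0 -> (C,0)->write 1,move R,goto B. Now: state=B, head=2, tape[-1..3]=00100 (head:    ^)
Step 3: in state B at pos 2, read 0 -> (B,0)->write 0,move L,goto B. Now: state=B, head=1, tape[-1..3]=00100 (head:   ^)
Step 4: in state B at pos 1, read 1 -> (B,1)->write 1,move L,goto D. Now: state=D, head=0, tape[-1..3]=00100 (head:  ^)
Step 5: in state D at pos 0, read 0 -> (D,0)->write 0,move L,goto H. Now: state=H, head=-1, tape[-2..3]=000100 (head:  ^)

Answer: -1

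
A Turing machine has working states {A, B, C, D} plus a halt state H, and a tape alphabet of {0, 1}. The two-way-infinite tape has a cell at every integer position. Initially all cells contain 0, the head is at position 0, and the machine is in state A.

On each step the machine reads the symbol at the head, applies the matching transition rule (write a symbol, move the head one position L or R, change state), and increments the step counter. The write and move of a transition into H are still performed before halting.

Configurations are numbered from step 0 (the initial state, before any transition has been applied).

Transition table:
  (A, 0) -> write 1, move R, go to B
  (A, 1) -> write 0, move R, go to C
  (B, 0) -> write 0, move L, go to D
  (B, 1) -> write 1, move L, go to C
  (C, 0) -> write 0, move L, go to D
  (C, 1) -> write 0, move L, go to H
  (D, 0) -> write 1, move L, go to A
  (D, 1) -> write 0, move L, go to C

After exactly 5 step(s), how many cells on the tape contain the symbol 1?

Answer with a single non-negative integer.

Step 1: in state A at pos 0, read 0 -> (A,0)->write 1,move R,goto B. Now: state=B, head=1, tape[-1..2]=0100 (head:   ^)
Step 2: in state B at pos 1, read 0 -> (B,0)->write 0,move L,goto D. Now: state=D, head=0, tape[-1..2]=0100 (head:  ^)
Step 3: in state D at pos 0, read 1 -> (D,1)->write 0,move L,goto C. Now: state=C, head=-1, tape[-2..2]=00000 (head:  ^)
Step 4: in state C at pos -1, read 0 -> (C,0)->write 0,move L,goto D. Now: state=D, head=-2, tape[-3..2]=000000 (head:  ^)
Step 5: in state D at pos -2, read 0 -> (D,0)->write 1,move L,goto A. Now: state=A, head=-3, tape[-4..2]=0010000 (head:  ^)
Cells containing 1 after step 5: {-2} -> 1 cell(s)

Answer: 1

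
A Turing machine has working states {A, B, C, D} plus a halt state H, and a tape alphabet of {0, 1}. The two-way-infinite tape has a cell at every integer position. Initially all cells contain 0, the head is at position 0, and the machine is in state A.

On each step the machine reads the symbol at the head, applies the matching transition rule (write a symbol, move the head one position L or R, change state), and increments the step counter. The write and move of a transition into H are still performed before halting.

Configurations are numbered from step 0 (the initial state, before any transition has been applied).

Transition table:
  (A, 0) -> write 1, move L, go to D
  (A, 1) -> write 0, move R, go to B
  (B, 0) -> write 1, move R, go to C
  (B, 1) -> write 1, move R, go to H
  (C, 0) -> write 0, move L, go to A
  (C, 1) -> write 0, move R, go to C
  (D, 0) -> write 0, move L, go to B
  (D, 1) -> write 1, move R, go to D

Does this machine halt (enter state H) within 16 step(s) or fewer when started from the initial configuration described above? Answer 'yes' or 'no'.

Step 1: in state A at pos 0, read 0 -> (A,0)->write 1,move L,goto D. Now: state=D, head=-1, tape[-2..1]=0010 (head:  ^)
Step 2: in state D at pos -1, read 0 -> (D,0)->write 0,move L,goto B. Now: state=B, head=-2, tape[-3..1]=00010 (head:  ^)
Step 3: in state B at pos -2, read 0 -> (B,0)->write 1,move R,goto C. Now: state=C, head=-1, tape[-3..1]=01010 (head:   ^)
Step 4: in state C at pos -1, read 0 -> (C,0)->write 0,move L,goto A. Now: state=A, head=-2, tape[-3..1]=01010 (head:  ^)
Step 5: in state A at pos -2, read 1 -> (A,1)->write 0,move R,goto B. Now: state=B, head=-1, tape[-3..1]=00010 (head:   ^)
Step 6: in state B at pos -1, read 0 -> (B,0)->write 1,move R,goto C. Now: state=C, head=0, tape[-3..1]=00110 (head:    ^)
Step 7: in state C at pos 0, read 1 -> (C,1)->write 0,move R,goto C. Now: state=C, head=1, tape[-3..2]=001000 (head:     ^)
Step 8: in state C at pos 1, read 0 -> (C,0)->write 0,move L,goto A. Now: state=A, head=0, tape[-3..2]=001000 (head:    ^)
Step 9: in state A at pos 0, read 0 -> (A,0)->write 1,move L,goto D. Now: state=D, head=-1, tape[-3..2]=001100 (head:   ^)
Step 10: in state D at pos -1, read 1 -> (D,1)->write 1,move R,goto D. Now: state=D, head=0, tape[-3..2]=001100 (head:    ^)
Step 11: in state D at pos 0, read 1 -> (D,1)->write 1,move R,goto D. Now: state=D, head=1, tape[-3..2]=001100 (head:     ^)
Step 12: in state D at pos 1, read 0 -> (D,0)->write 0,move L,goto B. Now: state=B, head=0, tape[-3..2]=001100 (head:    ^)
Step 13: in state B at pos 0, read 1 -> (B,1)->write 1,move R,goto H. Now: state=H, head=1, tape[-3..2]=001100 (head:     ^)
State H reached at step 13; 13 <= 16 -> yes

Answer: yes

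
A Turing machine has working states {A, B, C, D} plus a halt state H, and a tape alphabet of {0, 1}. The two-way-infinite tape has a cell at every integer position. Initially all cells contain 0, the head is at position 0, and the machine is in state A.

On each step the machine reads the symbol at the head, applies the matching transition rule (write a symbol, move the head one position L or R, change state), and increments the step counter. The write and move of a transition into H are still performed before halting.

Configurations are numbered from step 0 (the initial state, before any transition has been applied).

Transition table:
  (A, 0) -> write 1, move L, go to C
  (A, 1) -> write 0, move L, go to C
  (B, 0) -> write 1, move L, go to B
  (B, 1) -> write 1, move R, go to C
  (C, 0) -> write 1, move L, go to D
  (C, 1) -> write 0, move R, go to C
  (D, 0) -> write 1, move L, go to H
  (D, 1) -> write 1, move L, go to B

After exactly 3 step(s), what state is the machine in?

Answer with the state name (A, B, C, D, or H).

Step 1: in state A at pos 0, read 0 -> (A,0)->write 1,move L,goto C. Now: state=C, head=-1, tape[-2..1]=0010 (head:  ^)
Step 2: in state C at pos -1, read 0 -> (C,0)->write 1,move L,goto D. Now: state=D, head=-2, tape[-3..1]=00110 (head:  ^)
Step 3: in state D at pos -2, read 0 -> (D,0)->write 1,move L,goto H. Now: state=H, head=-3, tape[-4..1]=001110 (head:  ^)

Answer: H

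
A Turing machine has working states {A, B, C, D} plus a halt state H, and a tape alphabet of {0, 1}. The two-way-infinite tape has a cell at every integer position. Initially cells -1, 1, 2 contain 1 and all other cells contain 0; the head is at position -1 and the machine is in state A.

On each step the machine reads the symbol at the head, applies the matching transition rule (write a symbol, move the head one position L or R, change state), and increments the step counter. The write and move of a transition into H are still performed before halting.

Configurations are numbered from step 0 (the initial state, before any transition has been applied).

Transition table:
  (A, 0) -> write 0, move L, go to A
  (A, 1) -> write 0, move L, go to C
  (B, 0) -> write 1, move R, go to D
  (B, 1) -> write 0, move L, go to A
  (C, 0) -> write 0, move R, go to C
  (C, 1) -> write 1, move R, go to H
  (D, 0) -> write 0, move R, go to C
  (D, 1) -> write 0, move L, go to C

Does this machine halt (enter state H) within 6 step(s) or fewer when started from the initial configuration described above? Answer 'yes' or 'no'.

Answer: yes

Derivation:
Step 1: in state A at pos -1, read 1 -> (A,1)->write 0,move L,goto C. Now: state=C, head=-2, tape[-3..3]=0000110 (head:  ^)
Step 2: in state C at pos -2, read 0 -> (C,0)->write 0,move R,goto C. Now: state=C, head=-1, tape[-3..3]=0000110 (head:   ^)
Step 3: in state C at pos -1, read 0 -> (C,0)->write 0,move R,goto C. Now: state=C, head=0, tape[-3..3]=0000110 (head:    ^)
Step 4: in state C at pos 0, read 0 -> (C,0)->write 0,move R,goto C. Now: state=C, head=1, tape[-3..3]=0000110 (head:     ^)
Step 5: in state C at pos 1, read 1 -> (C,1)->write 1,move R,goto H. Now: state=H, head=2, tape[-3..3]=0000110 (head:      ^)
State H reached at step 5; 5 <= 6 -> yes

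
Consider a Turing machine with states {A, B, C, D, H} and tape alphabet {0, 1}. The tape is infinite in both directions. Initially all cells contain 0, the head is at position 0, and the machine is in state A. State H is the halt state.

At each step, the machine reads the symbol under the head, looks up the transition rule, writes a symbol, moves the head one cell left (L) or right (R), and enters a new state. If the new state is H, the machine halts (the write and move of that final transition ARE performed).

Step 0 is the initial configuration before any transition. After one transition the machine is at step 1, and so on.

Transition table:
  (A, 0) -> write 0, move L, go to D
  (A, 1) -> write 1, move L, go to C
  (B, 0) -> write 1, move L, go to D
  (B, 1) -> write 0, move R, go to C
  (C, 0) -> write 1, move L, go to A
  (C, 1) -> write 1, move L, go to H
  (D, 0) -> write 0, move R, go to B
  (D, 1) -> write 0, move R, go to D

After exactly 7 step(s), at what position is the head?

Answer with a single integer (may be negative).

Step 1: in state A at pos 0, read 0 -> (A,0)->write 0,move L,goto D. Now: state=D, head=-1, tape[-2..1]=0000 (head:  ^)
Step 2: in state D at pos -1, read 0 -> (D,0)->write 0,move R,goto B. Now: state=B, head=0, tape[-2..1]=0000 (head:   ^)
Step 3: in state B at pos 0, read 0 -> (B,0)->write 1,move L,goto D. Now: state=D, head=-1, tape[-2..1]=0010 (head:  ^)
Step 4: in state D at pos -1, read 0 -> (D,0)->write 0,move R,goto B. Now: state=B, head=0, tape[-2..1]=0010 (head:   ^)
Step 5: in state B at pos 0, read 1 -> (B,1)->write 0,move R,goto C. Now: state=C, head=1, tape[-2..2]=00000 (head:    ^)
Step 6: in state C at pos 1, read 0 -> (C,0)->write 1,move L,goto A. Now: state=A, head=0, tape[-2..2]=00010 (head:   ^)
Step 7: in state A at pos 0, read 0 -> (A,0)->write 0,move L,goto D. Now: state=D, head=-1, tape[-2..2]=00010 (head:  ^)

Answer: -1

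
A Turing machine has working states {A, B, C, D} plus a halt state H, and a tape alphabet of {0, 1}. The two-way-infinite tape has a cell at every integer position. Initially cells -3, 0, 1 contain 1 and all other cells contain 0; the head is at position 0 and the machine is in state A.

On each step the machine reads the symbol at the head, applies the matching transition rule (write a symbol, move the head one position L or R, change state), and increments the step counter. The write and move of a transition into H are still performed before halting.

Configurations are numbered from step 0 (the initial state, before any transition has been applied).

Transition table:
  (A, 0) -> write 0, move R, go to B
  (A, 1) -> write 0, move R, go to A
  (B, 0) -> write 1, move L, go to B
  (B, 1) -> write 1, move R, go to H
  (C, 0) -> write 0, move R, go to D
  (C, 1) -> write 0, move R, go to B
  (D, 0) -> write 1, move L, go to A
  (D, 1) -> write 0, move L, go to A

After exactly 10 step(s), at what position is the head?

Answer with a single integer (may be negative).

Answer: -2

Derivation:
Step 1: in state A at pos 0, read 1 -> (A,1)->write 0,move R,goto A. Now: state=A, head=1, tape[-4..2]=0100010 (head:      ^)
Step 2: in state A at pos 1, read 1 -> (A,1)->write 0,move R,goto A. Now: state=A, head=2, tape[-4..3]=01000000 (head:       ^)
Step 3: in state A at pos 2, read 0 -> (A,0)->write 0,move R,goto B. Now: state=B, head=3, tape[-4..4]=010000000 (head:        ^)
Step 4: in state B at pos 3, read 0 -> (B,0)->write 1,move L,goto B. Now: state=B, head=2, tape[-4..4]=010000010 (head:       ^)
Step 5: in state B at pos 2, read 0 -> (B,0)->write 1,move L,goto B. Now: state=B, head=1, tape[-4..4]=010000110 (head:      ^)
Step 6: in state B at pos 1, read 0 -> (B,0)->write 1,move L,goto B. Now: state=B, head=0, tape[-4..4]=010001110 (head:     ^)
Step 7: in state B at pos 0, read 0 -> (B,0)->write 1,move L,goto B. Now: state=B, head=-1, tape[-4..4]=010011110 (head:    ^)
Step 8: in state B at pos -1, read 0 -> (B,0)->write 1,move L,goto B. Now: state=B, head=-2, tape[-4..4]=010111110 (head:   ^)
Step 9: in state B at pos -2, read 0 -> (B,0)->write 1,move L,goto B. Now: state=B, head=-3, tape[-4..4]=011111110 (head:  ^)
Step 10: in state B at pos -3, read 1 -> (B,1)->write 1,move R,goto H. Now: state=H, head=-2, tape[-4..4]=011111110 (head:   ^)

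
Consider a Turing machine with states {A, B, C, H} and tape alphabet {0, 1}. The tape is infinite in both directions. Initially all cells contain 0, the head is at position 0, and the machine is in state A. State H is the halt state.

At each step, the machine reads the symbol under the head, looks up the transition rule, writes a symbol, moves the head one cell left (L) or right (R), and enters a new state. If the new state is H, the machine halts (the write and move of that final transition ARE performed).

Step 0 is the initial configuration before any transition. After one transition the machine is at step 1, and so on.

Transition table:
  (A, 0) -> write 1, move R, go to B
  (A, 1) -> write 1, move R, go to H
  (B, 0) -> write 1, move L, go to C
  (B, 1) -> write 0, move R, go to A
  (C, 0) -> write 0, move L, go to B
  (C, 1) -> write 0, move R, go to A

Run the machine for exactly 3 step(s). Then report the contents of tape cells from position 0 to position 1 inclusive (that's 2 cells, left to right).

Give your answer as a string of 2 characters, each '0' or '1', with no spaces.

Step 1: in state A at pos 0, read 0 -> (A,0)->write 1,move R,goto B. Now: state=B, head=1, tape[-1..2]=0100 (head:   ^)
Step 2: in state B at pos 1, read 0 -> (B,0)->write 1,move L,goto C. Now: state=C, head=0, tape[-1..2]=0110 (head:  ^)
Step 3: in state C at pos 0, read 1 -> (C,1)->write 0,move R,goto A. Now: state=A, head=1, tape[-1..2]=0010 (head:   ^)

Answer: 01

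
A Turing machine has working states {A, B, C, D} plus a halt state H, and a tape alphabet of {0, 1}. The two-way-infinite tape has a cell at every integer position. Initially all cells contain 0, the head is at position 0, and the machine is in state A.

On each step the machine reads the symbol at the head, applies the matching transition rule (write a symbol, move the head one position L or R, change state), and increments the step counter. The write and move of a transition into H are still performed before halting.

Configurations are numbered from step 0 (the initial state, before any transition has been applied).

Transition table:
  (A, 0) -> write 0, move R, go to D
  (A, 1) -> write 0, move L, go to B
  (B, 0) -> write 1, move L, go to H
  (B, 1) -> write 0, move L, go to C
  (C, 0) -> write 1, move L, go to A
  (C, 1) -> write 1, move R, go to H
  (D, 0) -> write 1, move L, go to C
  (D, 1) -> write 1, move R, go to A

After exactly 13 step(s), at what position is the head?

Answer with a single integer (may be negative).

Step 1: in state A at pos 0, read 0 -> (A,0)->write 0,move R,goto D. Now: state=D, head=1, tape[-1..2]=0000 (head:   ^)
Step 2: in state D at pos 1, read 0 -> (D,0)->write 1,move L,goto C. Now: state=C, head=0, tape[-1..2]=0010 (head:  ^)
Step 3: in state C at pos 0, read 0 -> (C,0)->write 1,move L,goto A. Now: state=A, head=-1, tape[-2..2]=00110 (head:  ^)
Step 4: in state A at pos -1, read 0 -> (A,0)->write 0,move R,goto D. Now: state=D, head=0, tape[-2..2]=00110 (head:   ^)
Step 5: in state D at pos 0, read 1 -> (D,1)->write 1,move R,goto A. Now: state=A, head=1, tape[-2..2]=00110 (head:    ^)
Step 6: in state A at pos 1, read 1 -> (A,1)->write 0,move L,goto B. Now: state=B, head=0, tape[-2..2]=00100 (head:   ^)
Step 7: in state B at pos 0, read 1 -> (B,1)->write 0,move L,goto C. Now: state=C, head=-1, tape[-2..2]=00000 (head:  ^)
Step 8: in state C at pos -1, read 0 -> (C,0)->write 1,move L,goto A. Now: state=A, head=-2, tape[-3..2]=001000 (head:  ^)
Step 9: in state A at pos -2, read 0 -> (A,0)->write 0,move R,goto D. Now: state=D, head=-1, tape[-3..2]=001000 (head:   ^)
Step 10: in state D at pos -1, read 1 -> (D,1)->write 1,move R,goto A. Now: state=A, head=0, tape[-3..2]=001000 (head:    ^)
Step 11: in state A at pos 0, read 0 -> (A,0)->write 0,move R,goto D. Now: state=D, head=1, tape[-3..2]=001000 (head:     ^)
Step 12: in state D at pos 1, read 0 -> (D,0)->write 1,move L,goto C. Now: state=C, head=0, tape[-3..2]=001010 (head:    ^)
Step 13: in state C at pos 0, read 0 -> (C,0)->write 1,move L,goto A. Now: state=A, head=-1, tape[-3..2]=001110 (head:   ^)

Answer: -1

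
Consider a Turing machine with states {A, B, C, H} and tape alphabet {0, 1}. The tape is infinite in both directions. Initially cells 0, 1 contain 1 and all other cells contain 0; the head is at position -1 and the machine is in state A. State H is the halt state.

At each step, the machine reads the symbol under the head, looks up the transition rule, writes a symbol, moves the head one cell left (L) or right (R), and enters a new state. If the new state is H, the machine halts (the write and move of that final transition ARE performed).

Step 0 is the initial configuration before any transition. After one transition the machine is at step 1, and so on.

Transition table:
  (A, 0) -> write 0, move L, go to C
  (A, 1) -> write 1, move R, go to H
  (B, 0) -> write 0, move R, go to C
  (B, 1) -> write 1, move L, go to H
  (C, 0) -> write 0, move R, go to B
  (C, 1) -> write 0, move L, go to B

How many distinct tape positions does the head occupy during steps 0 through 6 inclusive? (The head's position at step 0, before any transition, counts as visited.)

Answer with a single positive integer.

Step 1: in state A at pos -1, read 0 -> (A,0)->write 0,move L,goto C. Now: state=C, head=-2, tape[-3..2]=000110 (head:  ^)
Step 2: in state C at pos -2, read 0 -> (C,0)->write 0,move R,goto B. Now: state=B, head=-1, tape[-3..2]=000110 (head:   ^)
Step 3: in state B at pos -1, read 0 -> (B,0)->write 0,move R,goto C. Now: state=C, head=0, tape[-3..2]=000110 (head:    ^)
Step 4: in state C at pos 0, read 1 -> (C,1)->write 0,move L,goto B. Now: state=B, head=-1, tape[-3..2]=000010 (head:   ^)
Step 5: in state B at pos -1, read 0 -> (B,0)->write 0,move R,goto C. Now: state=C, head=0, tape[-3..2]=000010 (head:    ^)
Step 6: in state C at pos 0, read 0 -> (C,0)->write 0,move R,goto B. Now: state=B, head=1, tape[-3..2]=000010 (head:     ^)
Head positions at steps 0..6: starting at -1, distinct positions visited = {-2, -1, 0, 1} -> 4 position(s)

Answer: 4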